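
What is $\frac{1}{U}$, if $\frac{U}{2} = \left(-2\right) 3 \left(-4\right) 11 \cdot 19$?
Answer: $\frac{1}{10032} \approx 9.9681 \cdot 10^{-5}$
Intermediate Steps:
$U = 10032$ ($U = 2 \left(-2\right) 3 \left(-4\right) 11 \cdot 19 = 2 \left(-6\right) \left(-4\right) 11 \cdot 19 = 2 \cdot 24 \cdot 11 \cdot 19 = 2 \cdot 264 \cdot 19 = 2 \cdot 5016 = 10032$)
$\frac{1}{U} = \frac{1}{10032}$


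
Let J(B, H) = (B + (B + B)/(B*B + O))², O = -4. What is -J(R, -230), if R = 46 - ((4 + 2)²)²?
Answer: -238417968750390625/152587109376 ≈ -1.5625e+6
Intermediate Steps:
R = -1250 (R = 46 - (6²)² = 46 - 1*36² = 46 - 1*1296 = 46 - 1296 = -1250)
J(B, H) = (B + 2*B/(-4 + B²))² (J(B, H) = (B + (B + B)/(B*B - 4))² = (B + (2*B)/(B² - 4))² = (B + (2*B)/(-4 + B²))² = (B + 2*B/(-4 + B²))²)
-J(R, -230) = -(-1250)²*(-2 + (-1250)²)²/(-4 + (-1250)²)² = -1562500*(-2 + 1562500)²/(-4 + 1562500)² = -1562500*1562498²/1562496² = -1562500*2441400000004/2441393750016 = -1*238417968750390625/152587109376 = -238417968750390625/152587109376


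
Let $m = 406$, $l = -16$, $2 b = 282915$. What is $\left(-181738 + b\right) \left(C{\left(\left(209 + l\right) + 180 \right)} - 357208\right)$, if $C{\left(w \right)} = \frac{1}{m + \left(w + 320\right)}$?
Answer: $\frac{31625959942551}{2198} \approx 1.4389 \cdot 10^{10}$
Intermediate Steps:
$b = \frac{282915}{2}$ ($b = \frac{1}{2} \cdot 282915 = \frac{282915}{2} \approx 1.4146 \cdot 10^{5}$)
$C{\left(w \right)} = \frac{1}{726 + w}$ ($C{\left(w \right)} = \frac{1}{406 + \left(w + 320\right)} = \frac{1}{406 + \left(320 + w\right)} = \frac{1}{726 + w}$)
$\left(-181738 + b\right) \left(C{\left(\left(209 + l\right) + 180 \right)} - 357208\right) = \left(-181738 + \frac{282915}{2}\right) \left(\frac{1}{726 + \left(\left(209 - 16\right) + 180\right)} - 357208\right) = - \frac{80561 \left(\frac{1}{726 + \left(193 + 180\right)} - 357208\right)}{2} = - \frac{80561 \left(\frac{1}{726 + 373} - 357208\right)}{2} = - \frac{80561 \left(\frac{1}{1099} - 357208\right)}{2} = \left(- \frac{80561}{2}\right) \left(- \frac{392571591}{1099}\right) = \frac{31625959942551}{2198}$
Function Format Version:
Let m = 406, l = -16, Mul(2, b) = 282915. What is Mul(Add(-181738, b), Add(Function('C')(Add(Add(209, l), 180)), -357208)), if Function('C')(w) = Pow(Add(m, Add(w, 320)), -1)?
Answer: Rational(31625959942551, 2198) ≈ 1.4389e+10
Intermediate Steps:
b = Rational(282915, 2) (b = Mul(Rational(1, 2), 282915) = Rational(282915, 2) ≈ 1.4146e+5)
Function('C')(w) = Pow(Add(726, w), -1) (Function('C')(w) = Pow(Add(406, Add(w, 320)), -1) = Pow(Add(406, Add(320, w)), -1) = Pow(Add(726, w), -1))
Mul(Add(-181738, b), Add(Function('C')(Add(Add(209, l), 180)), -357208)) = Mul(Add(-181738, Rational(282915, 2)), Add(Pow(Add(726, Add(Add(209, -16), 180)), -1), -357208)) = Mul(Rational(-80561, 2), Add(Pow(Add(726, Add(193, 180)), -1), -357208)) = Mul(Rational(-80561, 2), Add(Pow(Add(726, 373), -1), -357208)) = Mul(Rational(-80561, 2), Add(Pow(1099, -1), -357208)) = Mul(Rational(-80561, 2), Add(Rational(1, 1099), -357208)) = Mul(Rational(-80561, 2), Rational(-392571591, 1099)) = Rational(31625959942551, 2198)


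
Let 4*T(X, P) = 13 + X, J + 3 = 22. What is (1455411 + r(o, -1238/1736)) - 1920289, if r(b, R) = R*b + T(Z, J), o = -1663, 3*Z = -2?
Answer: -301861523/651 ≈ -4.6369e+5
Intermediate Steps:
Z = -2/3 (Z = (1/3)*(-2) = -2/3 ≈ -0.66667)
J = 19 (J = -3 + 22 = 19)
T(X, P) = 13/4 + X/4 (T(X, P) = (13 + X)/4 = 13/4 + X/4)
r(b, R) = 37/12 + R*b (r(b, R) = R*b + (13/4 + (1/4)*(-2/3)) = R*b + (13/4 - 1/6) = R*b + 37/12 = 37/12 + R*b)
(1455411 + r(o, -1238/1736)) - 1920289 = (1455411 + (37/12 - 1238/1736*(-1663))) - 1920289 = (1455411 + (37/12 - 1238*1/1736*(-1663))) - 1920289 = (1455411 + (37/12 - 619/868*(-1663))) - 1920289 = (1455411 + (37/12 + 1029397/868)) - 1920289 = (1455411 + 774055/651) - 1920289 = 948246616/651 - 1920289 = -301861523/651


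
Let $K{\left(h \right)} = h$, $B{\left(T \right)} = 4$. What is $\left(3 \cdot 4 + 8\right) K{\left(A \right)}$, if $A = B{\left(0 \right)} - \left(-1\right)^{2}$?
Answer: $60$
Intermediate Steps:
$A = 3$ ($A = 4 - \left(-1\right)^{2} = 4 - 1 = 3$)
$\left(3 \cdot 4 + 8\right) K{\left(A \right)} = \left(3 \cdot 4 + 8\right) 3 = \left(12 + 8\right) 3 = 20 \cdot 3 = 60$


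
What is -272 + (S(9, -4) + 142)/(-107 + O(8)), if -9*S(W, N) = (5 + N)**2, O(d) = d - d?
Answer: -263213/963 ≈ -273.33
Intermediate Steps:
O(d) = 0
S(W, N) = -(5 + N)**2/9
-272 + (S(9, -4) + 142)/(-107 + O(8)) = -272 + (-(5 - 4)**2/9 + 142)/(-107 + 0) = -272 + (-1/9*1**2 + 142)/(-107) = -272 + (-1/9*1 + 142)*(-1/107) = -272 + (-1/9 + 142)*(-1/107) = -272 + (1277/9)*(-1/107) = -272 - 1277/963 = -263213/963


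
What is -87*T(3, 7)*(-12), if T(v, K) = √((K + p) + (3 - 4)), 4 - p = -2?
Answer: 2088*√3 ≈ 3616.5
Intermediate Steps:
p = 6 (p = 4 - 1*(-2) = 4 + 2 = 6)
T(v, K) = √(5 + K) (T(v, K) = √((K + 6) + (3 - 4)) = √((6 + K) - 1) = √(5 + K))
-87*T(3, 7)*(-12) = -87*√(5 + 7)*(-12) = -174*√3*(-12) = 2088*√3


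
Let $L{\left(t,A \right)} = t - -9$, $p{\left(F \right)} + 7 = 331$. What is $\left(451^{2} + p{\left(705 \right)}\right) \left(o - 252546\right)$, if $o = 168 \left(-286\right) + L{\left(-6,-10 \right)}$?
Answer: $-61237901475$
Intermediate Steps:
$p{\left(F \right)} = 324$ ($p{\left(F \right)} = -7 + 331 = 324$)
$L{\left(t,A \right)} = 9 + t$ ($L{\left(t,A \right)} = t + 9 = 9 + t$)
$o = -48045$ ($o = 168 \left(-286\right) + \left(9 - 6\right) = -48048 + 3 = -48045$)
$\left(451^{2} + p{\left(705 \right)}\right) \left(o - 252546\right) = \left(451^{2} + 324\right) \left(-48045 - 252546\right) = \left(203401 + 324\right) \left(-300591\right) = 203725 \left(-300591\right) = -61237901475$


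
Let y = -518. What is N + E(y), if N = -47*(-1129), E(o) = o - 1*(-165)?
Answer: 52710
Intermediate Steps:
E(o) = 165 + o (E(o) = o + 165 = 165 + o)
N = 53063
N + E(y) = 53063 + (165 - 518) = 53063 - 353 = 52710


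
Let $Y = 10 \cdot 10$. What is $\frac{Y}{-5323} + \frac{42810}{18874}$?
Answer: $\frac{112995115}{50233151} \approx 2.2494$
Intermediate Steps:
$Y = 100$
$\frac{Y}{-5323} + \frac{42810}{18874} = \frac{100}{-5323} + \frac{42810}{18874} = 100 \left(- \frac{1}{5323}\right) + 42810 \cdot \frac{1}{18874} = - \frac{100}{5323} + \frac{21405}{9437} = \frac{112995115}{50233151}$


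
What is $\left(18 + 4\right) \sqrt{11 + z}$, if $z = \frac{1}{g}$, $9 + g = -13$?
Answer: $\sqrt{5302} \approx 72.815$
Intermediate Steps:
$g = -22$ ($g = -9 - 13 = -22$)
$z = - \frac{1}{22}$ ($z = \frac{1}{-22} = - \frac{1}{22} \approx -0.045455$)
$\left(18 + 4\right) \sqrt{11 + z} = \left(18 + 4\right) \sqrt{11 - \frac{1}{22}} = 22 \sqrt{\frac{241}{22}} = 22 \frac{\sqrt{5302}}{22} = \sqrt{5302}$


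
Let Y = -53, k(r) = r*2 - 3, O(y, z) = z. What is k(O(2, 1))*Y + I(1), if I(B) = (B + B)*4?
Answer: 61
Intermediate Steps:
k(r) = -3 + 2*r (k(r) = 2*r - 3 = -3 + 2*r)
I(B) = 8*B (I(B) = (2*B)*4 = 8*B)
k(O(2, 1))*Y + I(1) = (-3 + 2*1)*(-53) + 8*1 = (-3 + 2)*(-53) + 8 = -1*(-53) + 8 = 53 + 8 = 61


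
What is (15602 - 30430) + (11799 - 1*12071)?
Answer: -15100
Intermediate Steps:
(15602 - 30430) + (11799 - 1*12071) = -14828 + (11799 - 12071) = -14828 - 272 = -15100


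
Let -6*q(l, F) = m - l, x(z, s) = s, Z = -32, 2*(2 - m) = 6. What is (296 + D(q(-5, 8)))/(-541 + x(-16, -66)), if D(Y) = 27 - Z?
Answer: -355/607 ≈ -0.58484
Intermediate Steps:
m = -1 (m = 2 - ½*6 = 2 - 3 = -1)
q(l, F) = ⅙ + l/6 (q(l, F) = -(-1 - l)/6 = ⅙ + l/6)
D(Y) = 59 (D(Y) = 27 - 1*(-32) = 27 + 32 = 59)
(296 + D(q(-5, 8)))/(-541 + x(-16, -66)) = (296 + 59)/(-541 - 66) = 355/(-607) = 355*(-1/607) = -355/607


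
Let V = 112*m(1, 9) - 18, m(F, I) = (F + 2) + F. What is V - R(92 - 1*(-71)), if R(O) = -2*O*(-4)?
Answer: -874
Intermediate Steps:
m(F, I) = 2 + 2*F (m(F, I) = (2 + F) + F = 2 + 2*F)
V = 430 (V = 112*(2 + 2*1) - 18 = 112*(2 + 2) - 18 = 112*4 - 18 = 448 - 18 = 430)
R(O) = 8*O
V - R(92 - 1*(-71)) = 430 - 8*(92 - 1*(-71)) = 430 - 8*(92 + 71) = 430 - 8*163 = 430 - 1*1304 = 430 - 1304 = -874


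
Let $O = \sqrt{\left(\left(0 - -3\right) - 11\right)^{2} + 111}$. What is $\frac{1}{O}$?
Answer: $\frac{\sqrt{7}}{35} \approx 0.075593$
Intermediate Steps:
$O = 5 \sqrt{7}$ ($O = \sqrt{\left(\left(0 + 3\right) - 11\right)^{2} + 111} = \sqrt{\left(3 - 11\right)^{2} + 111} = \sqrt{\left(-8\right)^{2} + 111} = \sqrt{64 + 111} = \sqrt{175} = 5 \sqrt{7} \approx 13.229$)
$\frac{1}{O} = \frac{1}{5 \sqrt{7}} = \frac{\sqrt{7}}{35}$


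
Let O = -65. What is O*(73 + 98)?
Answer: -11115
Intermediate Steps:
O*(73 + 98) = -65*(73 + 98) = -65*171 = -11115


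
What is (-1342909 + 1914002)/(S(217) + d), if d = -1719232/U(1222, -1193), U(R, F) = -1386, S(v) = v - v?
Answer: 395767449/859616 ≈ 460.40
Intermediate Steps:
S(v) = 0
d = 859616/693 (d = -1719232/(-1386) = -1719232*(-1/1386) = 859616/693 ≈ 1240.4)
(-1342909 + 1914002)/(S(217) + d) = (-1342909 + 1914002)/(0 + 859616/693) = 571093/(859616/693) = 571093*(693/859616) = 395767449/859616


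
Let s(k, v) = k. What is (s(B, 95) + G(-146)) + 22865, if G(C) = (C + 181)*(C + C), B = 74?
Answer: 12719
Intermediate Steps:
G(C) = 2*C*(181 + C) (G(C) = (181 + C)*(2*C) = 2*C*(181 + C))
(s(B, 95) + G(-146)) + 22865 = (74 + 2*(-146)*(181 - 146)) + 22865 = (74 + 2*(-146)*35) + 22865 = (74 - 10220) + 22865 = -10146 + 22865 = 12719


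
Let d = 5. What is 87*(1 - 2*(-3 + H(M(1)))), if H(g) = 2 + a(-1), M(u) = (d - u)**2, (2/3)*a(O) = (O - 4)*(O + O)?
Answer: -2349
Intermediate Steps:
a(O) = 3*O*(-4 + O) (a(O) = 3*((O - 4)*(O + O))/2 = 3*((-4 + O)*(2*O))/2 = 3*(2*O*(-4 + O))/2 = 3*O*(-4 + O))
M(u) = (5 - u)**2
H(g) = 17 (H(g) = 2 + 3*(-1)*(-4 - 1) = 2 + 3*(-1)*(-5) = 2 + 15 = 17)
87*(1 - 2*(-3 + H(M(1)))) = 87*(1 - 2*(-3 + 17)) = 87*(1 - 2*14) = 87*(1 - 28) = 87*(-27) = -2349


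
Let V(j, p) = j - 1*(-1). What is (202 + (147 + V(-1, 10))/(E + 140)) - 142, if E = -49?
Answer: 801/13 ≈ 61.615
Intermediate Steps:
V(j, p) = 1 + j (V(j, p) = j + 1 = 1 + j)
(202 + (147 + V(-1, 10))/(E + 140)) - 142 = (202 + (147 + (1 - 1))/(-49 + 140)) - 142 = (202 + (147 + 0)/91) - 142 = (202 + 147*(1/91)) - 142 = (202 + 21/13) - 142 = 2647/13 - 142 = 801/13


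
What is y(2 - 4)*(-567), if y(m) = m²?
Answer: -2268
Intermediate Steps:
y(2 - 4)*(-567) = (2 - 4)²*(-567) = (-2)²*(-567) = 4*(-567) = -2268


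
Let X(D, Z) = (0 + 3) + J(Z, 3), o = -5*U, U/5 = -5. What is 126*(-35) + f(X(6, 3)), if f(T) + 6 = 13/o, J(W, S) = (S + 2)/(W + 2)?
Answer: -551987/125 ≈ -4415.9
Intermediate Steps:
U = -25 (U = 5*(-5) = -25)
J(W, S) = (2 + S)/(2 + W)
o = 125 (o = -5*(-25) = 125)
X(D, Z) = 3 + 5/(2 + Z) (X(D, Z) = (0 + 3) + (2 + 3)/(2 + Z) = 3 + 5/(2 + Z))
f(T) = -737/125 (f(T) = -6 + 13/125 = -737/125)
126*(-35) + f(X(6, 3)) = 126*(-35) - 737/125 = -4410 - 737/125 = -551987/125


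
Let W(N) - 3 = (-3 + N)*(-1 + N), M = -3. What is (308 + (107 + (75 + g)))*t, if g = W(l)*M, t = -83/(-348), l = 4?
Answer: 9794/87 ≈ 112.57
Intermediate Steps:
W(N) = 3 + (-1 + N)*(-3 + N) (W(N) = 3 + (-3 + N)*(-1 + N) = 3 + (-1 + N)*(-3 + N))
t = 83/348 (t = -83*(-1/348) = 83/348 ≈ 0.23851)
g = -18 (g = (6 + 4² - 4*4)*(-3) = (6 + 16 - 16)*(-3) = 6*(-3) = -18)
(308 + (107 + (75 + g)))*t = (308 + (107 + (75 - 18)))*(83/348) = (308 + (107 + 57))*(83/348) = (308 + 164)*(83/348) = 472*(83/348) = 9794/87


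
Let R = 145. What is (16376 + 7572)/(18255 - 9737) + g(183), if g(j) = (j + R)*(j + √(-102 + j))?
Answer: 268226758/4259 ≈ 62979.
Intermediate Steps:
g(j) = (145 + j)*(j + √(-102 + j)) (g(j) = (j + 145)*(j + √(-102 + j)) = (145 + j)*(j + √(-102 + j)))
(16376 + 7572)/(18255 - 9737) + g(183) = (16376 + 7572)/(18255 - 9737) + (183² + 145*183 + 145*√(-102 + 183) + 183*√(-102 + 183)) = 23948/8518 + (33489 + 26535 + 145*√81 + 183*√81) = 23948*(1/8518) + (33489 + 26535 + 145*9 + 183*9) = 11974/4259 + (33489 + 26535 + 1305 + 1647) = 11974/4259 + 62976 = 268226758/4259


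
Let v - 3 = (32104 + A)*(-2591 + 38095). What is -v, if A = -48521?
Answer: 582869165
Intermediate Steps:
v = -582869165 (v = 3 + (32104 - 48521)*(-2591 + 38095) = 3 - 16417*35504 = 3 - 582869168 = -582869165)
-v = -1*(-582869165) = 582869165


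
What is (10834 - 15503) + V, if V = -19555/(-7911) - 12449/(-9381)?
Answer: -1956039505/419283 ≈ -4665.2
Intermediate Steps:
V = 1592822/419283 (V = -19555*(-1/7911) - 12449*(-1/9381) = 19555/7911 + 211/159 = 1592822/419283 ≈ 3.7989)
(10834 - 15503) + V = (10834 - 15503) + 1592822/419283 = -4669 + 1592822/419283 = -1956039505/419283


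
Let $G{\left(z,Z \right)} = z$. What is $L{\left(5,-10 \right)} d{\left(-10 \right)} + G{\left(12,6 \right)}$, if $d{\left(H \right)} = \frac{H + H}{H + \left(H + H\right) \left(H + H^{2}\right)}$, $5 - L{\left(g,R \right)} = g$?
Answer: $12$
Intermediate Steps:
$L{\left(g,R \right)} = 5 - g$
$d{\left(H \right)} = \frac{2 H}{H + 2 H \left(H + H^{2}\right)}$
$L{\left(5,-10 \right)} d{\left(-10 \right)} + G{\left(12,6 \right)} = \left(5 - 5\right) \frac{2}{1 + 2 \left(-10\right) + 2 \left(-10\right)^{2}} + 12 = \left(5 - 5\right) \frac{2}{1 - 20 + 2 \cdot 100} + 12 = 0 \frac{2}{1 - 20 + 200} + 12 = 0 \cdot \frac{2}{181} + 12 = 0 + 12 = 12$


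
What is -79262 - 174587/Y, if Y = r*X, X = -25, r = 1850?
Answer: -3665692913/46250 ≈ -79258.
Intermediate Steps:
Y = -46250 (Y = 1850*(-25) = -46250)
-79262 - 174587/Y = -79262 - 174587/(-46250) = -79262 - 174587*(-1/46250) = -79262 + 174587/46250 = -3665692913/46250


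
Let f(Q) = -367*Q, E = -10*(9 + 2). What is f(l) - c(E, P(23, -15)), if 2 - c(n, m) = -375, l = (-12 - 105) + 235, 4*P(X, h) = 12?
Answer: -43683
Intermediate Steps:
P(X, h) = 3 (P(X, h) = (¼)*12 = 3)
l = 118 (l = -117 + 235 = 118)
E = -110 (E = -10*11 = -110)
c(n, m) = 377 (c(n, m) = 2 - 1*(-375) = 2 + 375 = 377)
f(l) - c(E, P(23, -15)) = -367*118 - 1*377 = -43306 - 377 = -43683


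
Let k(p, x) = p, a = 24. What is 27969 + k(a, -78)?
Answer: 27993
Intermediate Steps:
27969 + k(a, -78) = 27969 + 24 = 27993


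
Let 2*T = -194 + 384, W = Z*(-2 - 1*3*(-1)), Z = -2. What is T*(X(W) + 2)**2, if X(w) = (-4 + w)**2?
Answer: 137180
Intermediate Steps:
W = -2 (W = -2*(-2 - 1*3*(-1)) = -2*(-2 - 3*(-1)) = -2*(-2 + 3) = -2*1 = -2)
T = 95 (T = (-194 + 384)/2 = (1/2)*190 = 95)
T*(X(W) + 2)**2 = 95*((-4 - 2)**2 + 2)**2 = 95*((-6)**2 + 2)**2 = 95*(36 + 2)**2 = 95*38**2 = 95*1444 = 137180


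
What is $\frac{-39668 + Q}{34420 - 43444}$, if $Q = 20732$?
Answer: $\frac{789}{376} \approx 2.0984$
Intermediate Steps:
$\frac{-39668 + Q}{34420 - 43444} = \frac{-39668 + 20732}{34420 - 43444} = - \frac{18936}{-9024} = \left(-18936\right) \left(- \frac{1}{9024}\right) = \frac{789}{376}$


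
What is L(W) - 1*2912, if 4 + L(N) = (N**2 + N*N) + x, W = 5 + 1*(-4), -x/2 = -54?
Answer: -2806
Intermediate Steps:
x = 108 (x = -2*(-54) = 108)
W = 1 (W = 5 - 4 = 1)
L(N) = 104 + 2*N**2 (L(N) = -4 + ((N**2 + N*N) + 108) = -4 + ((N**2 + N**2) + 108) = -4 + (2*N**2 + 108) = -4 + (108 + 2*N**2) = 104 + 2*N**2)
L(W) - 1*2912 = (104 + 2*1**2) - 1*2912 = (104 + 2*1) - 2912 = (104 + 2) - 2912 = 106 - 2912 = -2806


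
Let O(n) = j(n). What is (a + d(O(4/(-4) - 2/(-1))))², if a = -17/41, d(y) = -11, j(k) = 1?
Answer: 219024/1681 ≈ 130.29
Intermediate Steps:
O(n) = 1
a = -17/41 (a = -17*1/41 = -17/41 ≈ -0.41463)
(a + d(O(4/(-4) - 2/(-1))))² = (-17/41 - 11)² = (-468/41)² = 219024/1681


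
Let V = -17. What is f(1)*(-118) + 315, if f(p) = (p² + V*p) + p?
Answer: 2085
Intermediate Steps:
f(p) = p² - 16*p (f(p) = (p² - 17*p) + p = p² - 16*p)
f(1)*(-118) + 315 = (1*(-16 + 1))*(-118) + 315 = (1*(-15))*(-118) + 315 = -15*(-118) + 315 = 1770 + 315 = 2085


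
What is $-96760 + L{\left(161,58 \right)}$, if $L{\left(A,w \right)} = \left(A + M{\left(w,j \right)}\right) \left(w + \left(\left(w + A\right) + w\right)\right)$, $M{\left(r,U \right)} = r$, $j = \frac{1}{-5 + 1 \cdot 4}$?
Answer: $-23395$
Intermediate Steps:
$j = -1$ ($j = \frac{1}{-5 + 4} = \frac{1}{-1} = -1$)
$L{\left(A,w \right)} = \left(A + w\right) \left(A + 3 w\right)$ ($L{\left(A,w \right)} = \left(A + w\right) \left(w + \left(\left(w + A\right) + w\right)\right) = \left(A + w\right) \left(w + \left(\left(A + w\right) + w\right)\right) = \left(A + w\right) \left(w + \left(A + 2 w\right)\right) = \left(A + w\right) \left(A + 3 w\right)$)
$-96760 + L{\left(161,58 \right)} = -96760 + \left(161^{2} + 3 \cdot 58^{2} + 4 \cdot 161 \cdot 58\right) = -96760 + \left(25921 + 3 \cdot 3364 + 37352\right) = -96760 + \left(25921 + 10092 + 37352\right) = -96760 + 73365 = -23395$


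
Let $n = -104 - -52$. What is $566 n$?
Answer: $-29432$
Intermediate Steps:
$n = -52$ ($n = -104 + 52 = -52$)
$566 n = 566 \left(-52\right) = -29432$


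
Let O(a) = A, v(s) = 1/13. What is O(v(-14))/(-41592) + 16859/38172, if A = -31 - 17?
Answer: 29292991/66152076 ≈ 0.44281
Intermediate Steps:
A = -48
v(s) = 1/13
O(a) = -48
O(v(-14))/(-41592) + 16859/38172 = -48/(-41592) + 16859/38172 = -48*(-1/41592) + 16859*(1/38172) = 2/1733 + 16859/38172 = 29292991/66152076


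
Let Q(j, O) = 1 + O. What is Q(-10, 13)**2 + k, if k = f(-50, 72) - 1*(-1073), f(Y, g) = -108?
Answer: 1161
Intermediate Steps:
k = 965 (k = -108 - 1*(-1073) = -108 + 1073 = 965)
Q(-10, 13)**2 + k = (1 + 13)**2 + 965 = 14**2 + 965 = 196 + 965 = 1161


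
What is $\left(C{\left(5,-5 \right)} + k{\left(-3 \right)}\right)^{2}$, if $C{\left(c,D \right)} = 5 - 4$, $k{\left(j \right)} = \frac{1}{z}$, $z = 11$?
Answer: $\frac{144}{121} \approx 1.1901$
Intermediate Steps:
$k{\left(j \right)} = \frac{1}{11}$
$C{\left(c,D \right)} = 1$
$\left(C{\left(5,-5 \right)} + k{\left(-3 \right)}\right)^{2} = \left(1 + \frac{1}{11}\right)^{2} = \left(\frac{12}{11}\right)^{2} = \frac{144}{121}$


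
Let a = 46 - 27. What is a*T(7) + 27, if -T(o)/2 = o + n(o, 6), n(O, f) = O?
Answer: -505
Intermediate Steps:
T(o) = -4*o (T(o) = -2*(o + o) = -4*o)
a = 19
a*T(7) + 27 = 19*(-4*7) + 27 = 19*(-28) + 27 = -532 + 27 = -505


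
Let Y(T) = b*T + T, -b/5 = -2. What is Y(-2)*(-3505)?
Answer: 77110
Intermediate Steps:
b = 10 (b = -5*(-2) = 10)
Y(T) = 11*T (Y(T) = 10*T + T = 11*T)
Y(-2)*(-3505) = (11*(-2))*(-3505) = -22*(-3505) = 77110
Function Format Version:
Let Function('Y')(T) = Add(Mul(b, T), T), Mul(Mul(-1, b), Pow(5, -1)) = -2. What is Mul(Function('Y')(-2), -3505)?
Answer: 77110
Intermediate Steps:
b = 10 (b = Mul(-5, -2) = 10)
Function('Y')(T) = Mul(11, T) (Function('Y')(T) = Add(Mul(10, T), T) = Mul(11, T))
Mul(Function('Y')(-2), -3505) = Mul(Mul(11, -2), -3505) = Mul(-22, -3505) = 77110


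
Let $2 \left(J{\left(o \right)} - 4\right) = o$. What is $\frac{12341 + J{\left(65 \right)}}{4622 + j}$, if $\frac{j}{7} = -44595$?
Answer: $- \frac{24755}{615086} \approx -0.040246$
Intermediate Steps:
$j = -312165$ ($j = 7 \left(-44595\right) = -312165$)
$J{\left(o \right)} = 4 + \frac{o}{2}$
$\frac{12341 + J{\left(65 \right)}}{4622 + j} = \frac{12341 + \left(4 + \frac{1}{2} \cdot 65\right)}{4622 - 312165} = \frac{12341 + \left(4 + \frac{65}{2}\right)}{-307543} = \left(12341 + \frac{73}{2}\right) \left(- \frac{1}{307543}\right) = \frac{24755}{2} \left(- \frac{1}{307543}\right) = - \frac{24755}{615086}$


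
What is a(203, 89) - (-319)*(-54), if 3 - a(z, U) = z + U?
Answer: -17515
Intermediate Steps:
a(z, U) = 3 - U - z (a(z, U) = 3 - (z + U) = 3 - (U + z) = 3 + (-U - z) = 3 - U - z)
a(203, 89) - (-319)*(-54) = (3 - 1*89 - 1*203) - (-319)*(-54) = (3 - 89 - 203) - 1*17226 = -289 - 17226 = -17515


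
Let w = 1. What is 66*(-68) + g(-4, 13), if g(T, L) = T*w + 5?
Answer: -4487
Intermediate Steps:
g(T, L) = 5 + T (g(T, L) = T*1 + 5 = T + 5 = 5 + T)
66*(-68) + g(-4, 13) = 66*(-68) + (5 - 4) = -4488 + 1 = -4487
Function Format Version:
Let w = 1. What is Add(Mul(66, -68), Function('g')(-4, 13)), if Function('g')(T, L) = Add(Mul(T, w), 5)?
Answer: -4487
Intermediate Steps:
Function('g')(T, L) = Add(5, T) (Function('g')(T, L) = Add(Mul(T, 1), 5) = Add(T, 5) = Add(5, T))
Add(Mul(66, -68), Function('g')(-4, 13)) = Add(Mul(66, -68), Add(5, -4)) = Add(-4488, 1) = -4487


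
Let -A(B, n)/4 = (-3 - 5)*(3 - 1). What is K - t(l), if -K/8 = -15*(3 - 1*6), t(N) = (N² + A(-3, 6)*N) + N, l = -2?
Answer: -234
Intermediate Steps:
A(B, n) = 64 (A(B, n) = -4*(-3 - 5)*(3 - 1) = -(-32)*2 = -4*(-16) = 64)
t(N) = N² + 65*N (t(N) = (N² + 64*N) + N = N² + 65*N)
K = -360 (K = -(-120)*(3 - 1*6) = -(-120)*(3 - 6) = -(-120)*(-3) = -8*45 = -360)
K - t(l) = -360 - (-2)*(65 - 2) = -360 - (-2)*63 = -360 - 1*(-126) = -360 + 126 = -234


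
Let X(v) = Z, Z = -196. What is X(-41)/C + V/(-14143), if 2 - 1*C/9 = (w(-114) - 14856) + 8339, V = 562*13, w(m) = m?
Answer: -438918310/844294671 ≈ -0.51986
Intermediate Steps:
V = 7306
X(v) = -196
C = 59697 (C = 18 - 9*((-114 - 14856) + 8339) = 18 - 9*(-14970 + 8339) = 18 - 9*(-6631) = 18 + 59679 = 59697)
X(-41)/C + V/(-14143) = -196/59697 + 7306/(-14143) = -196*1/59697 + 7306*(-1/14143) = -196/59697 - 7306/14143 = -438918310/844294671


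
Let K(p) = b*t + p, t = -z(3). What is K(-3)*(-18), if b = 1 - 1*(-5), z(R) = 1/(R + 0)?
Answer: 90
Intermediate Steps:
z(R) = 1/R
b = 6 (b = 1 + 5 = 6)
t = -⅓ (t = -1/3 = -1*⅓ = -⅓ ≈ -0.33333)
K(p) = -2 + p (K(p) = 6*(-⅓) + p = -2 + p)
K(-3)*(-18) = (-2 - 3)*(-18) = -5*(-18) = 90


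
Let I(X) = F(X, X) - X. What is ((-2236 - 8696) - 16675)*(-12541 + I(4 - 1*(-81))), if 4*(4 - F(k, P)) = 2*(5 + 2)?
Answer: 697104357/2 ≈ 3.4855e+8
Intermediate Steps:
F(k, P) = ½ (F(k, P) = 4 - (5 + 2)/2 = 4 - 7/2 = ½)
I(X) = ½ - X
((-2236 - 8696) - 16675)*(-12541 + I(4 - 1*(-81))) = ((-2236 - 8696) - 16675)*(-12541 + (½ - (4 - 1*(-81)))) = (-10932 - 16675)*(-12541 + (½ - (4 + 81))) = -27607*(-12541 + (½ - 1*85)) = -27607*(-12541 + (½ - 85)) = -27607*(-12541 - 169/2) = -27607*(-25251/2) = 697104357/2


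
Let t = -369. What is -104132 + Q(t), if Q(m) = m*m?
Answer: 32029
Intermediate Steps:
Q(m) = m**2
-104132 + Q(t) = -104132 + (-369)**2 = -104132 + 136161 = 32029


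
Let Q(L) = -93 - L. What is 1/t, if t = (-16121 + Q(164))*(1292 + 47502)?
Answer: -1/799148132 ≈ -1.2513e-9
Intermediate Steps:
t = -799148132 (t = (-16121 + (-93 - 1*164))*(1292 + 47502) = (-16121 + (-93 - 164))*48794 = (-16121 - 257)*48794 = -16378*48794 = -799148132)
1/t = 1/(-799148132) = -1/799148132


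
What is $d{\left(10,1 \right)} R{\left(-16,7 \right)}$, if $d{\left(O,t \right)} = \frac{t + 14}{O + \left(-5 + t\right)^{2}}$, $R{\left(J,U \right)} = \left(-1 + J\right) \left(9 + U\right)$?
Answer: $- \frac{2040}{13} \approx -156.92$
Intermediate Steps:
$d{\left(O,t \right)} = \frac{14 + t}{O + \left(-5 + t\right)^{2}}$
$d{\left(10,1 \right)} R{\left(-16,7 \right)} = \frac{14 + 1}{10 + \left(-5 + 1\right)^{2}} \left(-9 - 7 + 9 \left(-16\right) - 112\right) = \frac{1}{10 + \left(-4\right)^{2}} \cdot 15 \left(-9 - 7 - 144 - 112\right) = \frac{1}{10 + 16} \cdot 15 \left(-272\right) = \frac{1}{26} \cdot 15 \left(-272\right) = \frac{15}{26} \left(-272\right) = - \frac{2040}{13}$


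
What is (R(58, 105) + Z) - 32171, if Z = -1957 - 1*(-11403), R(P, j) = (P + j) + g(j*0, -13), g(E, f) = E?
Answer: -22562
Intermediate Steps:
R(P, j) = P + j (R(P, j) = (P + j) + j*0 = (P + j) + 0 = P + j)
Z = 9446 (Z = -1957 + 11403 = 9446)
(R(58, 105) + Z) - 32171 = ((58 + 105) + 9446) - 32171 = (163 + 9446) - 32171 = 9609 - 32171 = -22562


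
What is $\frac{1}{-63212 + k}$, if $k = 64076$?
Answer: $\frac{1}{864} \approx 0.0011574$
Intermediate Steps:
$\frac{1}{-63212 + k} = \frac{1}{-63212 + 64076} = \frac{1}{864}$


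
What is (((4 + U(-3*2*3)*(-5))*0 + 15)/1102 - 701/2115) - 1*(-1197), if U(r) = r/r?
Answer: 2789143033/2330730 ≈ 1196.7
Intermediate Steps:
U(r) = 1
(((4 + U(-3*2*3)*(-5))*0 + 15)/1102 - 701/2115) - 1*(-1197) = (((4 + 1*(-5))*0 + 15)/1102 - 701/2115) - 1*(-1197) = (((4 - 5)*0 + 15)*(1/1102) - 701*1/2115) + 1197 = ((-1*0 + 15)*(1/1102) - 701/2115) + 1197 = ((0 + 15)*(1/1102) - 701/2115) + 1197 = (15*(1/1102) - 701/2115) + 1197 = (15/1102 - 701/2115) + 1197 = -740777/2330730 + 1197 = 2789143033/2330730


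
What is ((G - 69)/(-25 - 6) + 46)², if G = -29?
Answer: 2322576/961 ≈ 2416.8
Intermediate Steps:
((G - 69)/(-25 - 6) + 46)² = ((-29 - 69)/(-25 - 6) + 46)² = (-98/(-31) + 46)² = (-98*(-1/31) + 46)² = (98/31 + 46)² = (1524/31)² = 2322576/961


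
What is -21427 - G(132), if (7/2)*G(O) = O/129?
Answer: -6449615/301 ≈ -21427.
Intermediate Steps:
G(O) = 2*O/903 (G(O) = 2*(O/129)/7 = 2*O/903)
-21427 - G(132) = -21427 - 2*132/903 = -21427 - 1*88/301 = -21427 - 88/301 = -6449615/301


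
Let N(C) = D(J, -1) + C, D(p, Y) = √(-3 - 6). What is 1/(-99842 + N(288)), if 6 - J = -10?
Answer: -99554/9910998925 - 3*I/9910998925 ≈ -1.0045e-5 - 3.0269e-10*I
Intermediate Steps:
J = 16 (J = 6 - 1*(-10) = 6 + 10 = 16)
D(p, Y) = 3*I (D(p, Y) = √(-9) = 3*I)
N(C) = C + 3*I (N(C) = 3*I + C = C + 3*I)
1/(-99842 + N(288)) = 1/(-99842 + (288 + 3*I)) = 1/(-99554 + 3*I) = (-99554 - 3*I)/9910998925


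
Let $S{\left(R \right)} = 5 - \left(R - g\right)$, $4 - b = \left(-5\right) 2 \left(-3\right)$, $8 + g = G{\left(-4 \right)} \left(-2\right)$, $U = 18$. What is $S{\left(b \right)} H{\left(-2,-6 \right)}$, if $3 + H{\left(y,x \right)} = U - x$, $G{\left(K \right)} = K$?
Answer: $651$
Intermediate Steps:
$g = 0$ ($g = -8 - -8 = -8 + 8 = 0$)
$H{\left(y,x \right)} = 15 - x$ ($H{\left(y,x \right)} = -3 - \left(-18 + x\right) = 15 - x$)
$b = -26$ ($b = 4 - \left(-5\right) 2 \left(-3\right) = 4 - \left(-10\right) \left(-3\right) = 4 - 30 = -26$)
$S{\left(R \right)} = 5 - R$ ($S{\left(R \right)} = 5 + \left(0 - R\right) = 5 - R$)
$S{\left(b \right)} H{\left(-2,-6 \right)} = \left(5 - -26\right) \left(15 - -6\right) = \left(5 + 26\right) \left(15 + 6\right) = 31 \cdot 21 = 651$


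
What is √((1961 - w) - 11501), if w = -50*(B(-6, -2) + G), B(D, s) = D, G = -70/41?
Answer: 2*I*√4171135/41 ≈ 99.626*I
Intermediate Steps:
G = -70/41 (G = -70*1/41 = -70/41 ≈ -1.7073)
w = 15800/41 (w = -50*(-6 - 70/41) = -50*(-316/41) = 15800/41 ≈ 385.37)
√((1961 - w) - 11501) = √((1961 - 1*15800/41) - 11501) = √((1961 - 15800/41) - 11501) = √(64601/41 - 11501) = √(-406940/41) = 2*I*√4171135/41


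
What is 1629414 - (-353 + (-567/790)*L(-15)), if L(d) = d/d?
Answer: 1287516497/790 ≈ 1.6298e+6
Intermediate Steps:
L(d) = 1
1629414 - (-353 + (-567/790)*L(-15)) = 1629414 - (-353 - 567/790*1) = 1629414 - (-353 - 567/790) = 1629414 - 1*(-279437/790) = 1629414 + 279437/790 = 1287516497/790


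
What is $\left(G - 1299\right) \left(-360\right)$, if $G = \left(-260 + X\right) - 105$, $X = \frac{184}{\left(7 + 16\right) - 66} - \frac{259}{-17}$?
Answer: $\frac{435015000}{731} \approx 5.951 \cdot 10^{5}$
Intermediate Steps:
$X = \frac{8009}{731}$ ($X = \frac{184}{23 - 66} - - \frac{259}{17} = \frac{184}{-43} + \frac{259}{17} = 184 \left(- \frac{1}{43}\right) + \frac{259}{17} = - \frac{184}{43} + \frac{259}{17} = \frac{8009}{731} \approx 10.956$)
$G = - \frac{258806}{731}$ ($G = \left(-260 + \frac{8009}{731}\right) - 105 = - \frac{182051}{731} - 105 = - \frac{258806}{731} \approx -354.04$)
$\left(G - 1299\right) \left(-360\right) = \left(- \frac{258806}{731} - 1299\right) \left(-360\right) = \left(- \frac{1208375}{731}\right) \left(-360\right) = \frac{435015000}{731}$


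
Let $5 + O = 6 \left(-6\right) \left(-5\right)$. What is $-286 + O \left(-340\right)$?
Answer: $-59786$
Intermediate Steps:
$O = 175$ ($O = -5 + 6 \left(-6\right) \left(-5\right) = -5 - -180 = -5 + 180 = 175$)
$-286 + O \left(-340\right) = -286 + 175 \left(-340\right) = -286 - 59500 = -59786$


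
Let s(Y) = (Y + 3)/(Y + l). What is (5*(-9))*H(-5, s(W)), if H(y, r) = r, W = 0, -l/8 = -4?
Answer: -135/32 ≈ -4.2188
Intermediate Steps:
l = 32 (l = -8*(-4) = 32)
s(Y) = (3 + Y)/(32 + Y) (s(Y) = (Y + 3)/(Y + 32) = (3 + Y)/(32 + Y))
(5*(-9))*H(-5, s(W)) = (5*(-9))*((3 + 0)/(32 + 0)) = -45*3/32 = -135/32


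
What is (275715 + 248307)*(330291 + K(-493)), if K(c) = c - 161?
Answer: 172737040014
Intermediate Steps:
K(c) = -161 + c
(275715 + 248307)*(330291 + K(-493)) = (275715 + 248307)*(330291 + (-161 - 493)) = 524022*(330291 - 654) = 524022*329637 = 172737040014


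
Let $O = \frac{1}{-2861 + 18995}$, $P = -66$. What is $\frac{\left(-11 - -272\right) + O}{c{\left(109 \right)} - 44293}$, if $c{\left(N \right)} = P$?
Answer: $- \frac{4210975}{715688106} \approx -0.0058838$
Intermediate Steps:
$c{\left(N \right)} = -66$
$O = \frac{1}{16134} \approx 6.1981 \cdot 10^{-5}$
$\frac{\left(-11 - -272\right) + O}{c{\left(109 \right)} - 44293} = \frac{\left(-11 - -272\right) + \frac{1}{16134}}{-66 - 44293} = \frac{\left(-11 + 272\right) + \frac{1}{16134}}{-44359} = \left(261 + \frac{1}{16134}\right) \left(- \frac{1}{44359}\right) = \frac{4210975}{16134} \left(- \frac{1}{44359}\right) = - \frac{4210975}{715688106}$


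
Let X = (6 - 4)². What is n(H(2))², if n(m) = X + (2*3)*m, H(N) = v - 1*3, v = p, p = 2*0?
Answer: 196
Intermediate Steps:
X = 4 (X = 2² = 4)
p = 0
v = 0
H(N) = -3 (H(N) = 0 - 1*3 = 0 - 3 = -3)
n(m) = 4 + 6*m (n(m) = 4 + (2*3)*m = 4 + 6*m)
n(H(2))² = (4 + 6*(-3))² = (4 - 18)² = (-14)² = 196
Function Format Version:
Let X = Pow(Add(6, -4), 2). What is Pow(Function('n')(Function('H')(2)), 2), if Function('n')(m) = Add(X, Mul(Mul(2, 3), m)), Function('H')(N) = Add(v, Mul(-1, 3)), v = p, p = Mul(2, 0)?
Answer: 196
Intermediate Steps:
X = 4 (X = Pow(2, 2) = 4)
p = 0
v = 0
Function('H')(N) = -3 (Function('H')(N) = Add(0, Mul(-1, 3)) = Add(0, -3) = -3)
Function('n')(m) = Add(4, Mul(6, m)) (Function('n')(m) = Add(4, Mul(Mul(2, 3), m)) = Add(4, Mul(6, m)))
Pow(Function('n')(Function('H')(2)), 2) = Pow(Add(4, Mul(6, -3)), 2) = Pow(Add(4, -18), 2) = Pow(-14, 2) = 196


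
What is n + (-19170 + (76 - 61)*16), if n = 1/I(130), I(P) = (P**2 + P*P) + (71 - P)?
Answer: -638717129/33741 ≈ -18930.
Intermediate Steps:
I(P) = 71 - P + 2*P**2 (I(P) = (P**2 + P**2) + (71 - P) = 2*P**2 + (71 - P) = 71 - P + 2*P**2)
n = 1/33741 (n = 1/(71 - 1*130 + 2*130**2) = 1/(71 - 130 + 2*16900) = 1/(71 - 130 + 33800) = 1/33741 ≈ 2.9638e-5)
n + (-19170 + (76 - 61)*16) = 1/33741 + (-19170 + (76 - 61)*16) = 1/33741 + (-19170 + 15*16) = 1/33741 + (-19170 + 240) = 1/33741 - 18930 = -638717129/33741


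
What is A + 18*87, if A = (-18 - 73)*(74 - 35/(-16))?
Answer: -85873/16 ≈ -5367.1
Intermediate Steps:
A = -110929/16 (A = -91*(74 - 35*(-1/16)) = -91*(74 + 35/16) = -91*1219/16 = -110929/16 ≈ -6933.1)
A + 18*87 = -110929/16 + 18*87 = -110929/16 + 1566 = -85873/16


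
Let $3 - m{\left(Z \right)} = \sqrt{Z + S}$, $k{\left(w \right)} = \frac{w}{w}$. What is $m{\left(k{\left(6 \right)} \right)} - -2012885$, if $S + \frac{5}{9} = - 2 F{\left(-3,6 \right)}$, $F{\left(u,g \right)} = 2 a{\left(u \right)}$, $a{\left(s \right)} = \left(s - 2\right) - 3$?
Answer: $2012888 - \frac{2 \sqrt{73}}{3} \approx 2.0129 \cdot 10^{6}$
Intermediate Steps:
$a{\left(s \right)} = -5 + s$ ($a{\left(s \right)} = \left(-2 + s\right) - 3 = -5 + s$)
$k{\left(w \right)} = 1$
$F{\left(u,g \right)} = -10 + 2 u$ ($F{\left(u,g \right)} = 2 \left(-5 + u\right) = -10 + 2 u$)
$S = \frac{283}{9}$ ($S = - \frac{5}{9} - 2 \left(-10 + 2 \left(-3\right)\right) = - \frac{5}{9} - 2 \left(-10 - 6\right) = - \frac{5}{9} - -32 = - \frac{5}{9} + 32 = \frac{283}{9} \approx 31.444$)
$m{\left(Z \right)} = 3 - \sqrt{\frac{283}{9} + Z}$ ($m{\left(Z \right)} = 3 - \sqrt{Z + \frac{283}{9}} = 3 - \sqrt{\frac{283}{9} + Z}$)
$m{\left(k{\left(6 \right)} \right)} - -2012885 = \left(3 - \frac{\sqrt{283 + 9 \cdot 1}}{3}\right) - -2012885 = \left(3 - \frac{\sqrt{283 + 9}}{3}\right) + 2012885 = \left(3 - \frac{\sqrt{292}}{3}\right) + 2012885 = \left(3 - \frac{2 \sqrt{73}}{3}\right) + 2012885 = 2012888 - \frac{2 \sqrt{73}}{3}$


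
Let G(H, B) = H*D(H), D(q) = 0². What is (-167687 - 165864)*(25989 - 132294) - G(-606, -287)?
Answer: 35458139055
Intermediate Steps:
D(q) = 0
G(H, B) = 0 (G(H, B) = H*0 = 0)
(-167687 - 165864)*(25989 - 132294) - G(-606, -287) = (-167687 - 165864)*(25989 - 132294) - 1*0 = -333551*(-106305) + 0 = 35458139055 + 0 = 35458139055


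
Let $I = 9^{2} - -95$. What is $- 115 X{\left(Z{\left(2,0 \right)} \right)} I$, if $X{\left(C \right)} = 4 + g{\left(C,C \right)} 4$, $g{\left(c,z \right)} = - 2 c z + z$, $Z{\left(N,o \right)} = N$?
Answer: $404800$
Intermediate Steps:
$g{\left(c,z \right)} = z - 2 c z$ ($g{\left(c,z \right)} = - 2 c z + z = z - 2 c z$)
$I = 176$ ($I = 81 + 95 = 176$)
$X{\left(C \right)} = 4 + 4 C \left(1 - 2 C\right)$ ($X{\left(C \right)} = 4 + C \left(1 - 2 C\right) 4 = 4 + 4 C \left(1 - 2 C\right)$)
$- 115 X{\left(Z{\left(2,0 \right)} \right)} I = - 115 \left(4 - 8 \left(-1 + 2 \cdot 2\right)\right) 176 = - 115 \left(4 - 8 \left(-1 + 4\right)\right) 176 = - 115 \left(4 - 8 \cdot 3\right) 176 = - 115 \left(4 - 24\right) 176 = \left(-115\right) \left(-20\right) 176 = 2300 \cdot 176 = 404800$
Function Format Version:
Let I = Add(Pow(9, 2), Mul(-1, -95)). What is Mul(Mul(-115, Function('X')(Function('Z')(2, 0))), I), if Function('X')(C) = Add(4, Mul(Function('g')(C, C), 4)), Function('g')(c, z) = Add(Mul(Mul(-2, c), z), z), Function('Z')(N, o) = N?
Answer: 404800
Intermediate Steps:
Function('g')(c, z) = Add(z, Mul(-2, c, z)) (Function('g')(c, z) = Add(Mul(-2, c, z), z) = Add(z, Mul(-2, c, z)))
I = 176 (I = Add(81, 95) = 176)
Function('X')(C) = Add(4, Mul(4, C, Add(1, Mul(-2, C)))) (Function('X')(C) = Add(4, Mul(Mul(C, Add(1, Mul(-2, C))), 4)) = Add(4, Mul(4, C, Add(1, Mul(-2, C)))))
Mul(Mul(-115, Function('X')(Function('Z')(2, 0))), I) = Mul(Mul(-115, Add(4, Mul(-4, 2, Add(-1, Mul(2, 2))))), 176) = Mul(Mul(-115, Add(4, Mul(-4, 2, Add(-1, 4)))), 176) = Mul(Mul(-115, Add(4, Mul(-4, 2, 3))), 176) = Mul(Mul(-115, Add(4, -24)), 176) = Mul(Mul(-115, -20), 176) = Mul(2300, 176) = 404800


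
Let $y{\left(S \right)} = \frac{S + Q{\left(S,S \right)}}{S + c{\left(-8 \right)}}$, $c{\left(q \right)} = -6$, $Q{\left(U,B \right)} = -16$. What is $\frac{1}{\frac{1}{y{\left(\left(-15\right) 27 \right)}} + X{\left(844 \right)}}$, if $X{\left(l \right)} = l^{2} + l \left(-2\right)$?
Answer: $\frac{421}{299183219} \approx 1.4072 \cdot 10^{-6}$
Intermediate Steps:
$X{\left(l \right)} = l^{2} - 2 l$
$y{\left(S \right)} = \frac{-16 + S}{-6 + S}$ ($y{\left(S \right)} = \frac{S - 16}{S - 6} = \frac{-16 + S}{-6 + S}$)
$\frac{1}{\frac{1}{y{\left(\left(-15\right) 27 \right)}} + X{\left(844 \right)}} = \frac{1}{\frac{1}{\frac{1}{-6 - 405} \left(-16 - 405\right)} + 844 \left(-2 + 844\right)} = \frac{1}{\frac{1}{\frac{1}{-6 - 405} \left(-16 - 405\right)} + 844 \cdot 842} = \frac{1}{\frac{1}{\frac{1}{-411} \left(-421\right)} + 710648} = \frac{1}{\frac{1}{\left(- \frac{1}{411}\right) \left(-421\right)} + 710648} = \frac{1}{\frac{1}{\frac{421}{411}} + 710648} = \frac{1}{\frac{411}{421} + 710648} = \frac{1}{\frac{299183219}{421}} = \frac{421}{299183219}$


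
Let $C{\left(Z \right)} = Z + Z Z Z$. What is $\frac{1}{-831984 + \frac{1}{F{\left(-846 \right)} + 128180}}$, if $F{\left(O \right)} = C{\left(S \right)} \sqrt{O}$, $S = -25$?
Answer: $- \frac{186060365283913420}{154799246950264779116161} - \frac{46950 i \sqrt{94}}{154799246950264779116161} \approx -1.2019 \cdot 10^{-6} - 2.9406 \cdot 10^{-18} i$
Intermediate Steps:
$C{\left(Z \right)} = Z + Z^{3}$ ($C{\left(Z \right)} = Z + Z^{2} Z = Z + Z^{3}$)
$F{\left(O \right)} = - 15650 \sqrt{O}$ ($F{\left(O \right)} = \left(-25 + \left(-25\right)^{3}\right) \sqrt{O} = \left(-25 - 15625\right) \sqrt{O} = - 15650 \sqrt{O}$)
$\frac{1}{-831984 + \frac{1}{F{\left(-846 \right)} + 128180}} = \frac{1}{-831984 + \frac{1}{- 15650 \sqrt{-846} + 128180}} = \frac{1}{-831984 + \frac{1}{- 15650 \cdot 3 i \sqrt{94} + 128180}} = \frac{1}{-831984 + \frac{1}{- 46950 i \sqrt{94} + 128180}} = \frac{1}{-831984 + \frac{1}{128180 - 46950 i \sqrt{94}}}$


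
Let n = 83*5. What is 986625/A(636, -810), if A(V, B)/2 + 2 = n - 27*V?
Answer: -986625/33518 ≈ -29.436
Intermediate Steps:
n = 415
A(V, B) = 826 - 54*V (A(V, B) = -4 + 2*(415 - 27*V) = -4 + (830 - 54*V) = 826 - 54*V)
986625/A(636, -810) = 986625/(826 - 54*636) = 986625/(826 - 34344) = 986625/(-33518) = 986625*(-1/33518) = -986625/33518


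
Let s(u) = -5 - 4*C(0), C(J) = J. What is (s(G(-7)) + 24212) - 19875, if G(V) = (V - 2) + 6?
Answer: 4332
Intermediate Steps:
G(V) = 4 + V (G(V) = (-2 + V) + 6 = 4 + V)
s(u) = -5 (s(u) = -5 - 4*0 = -5 + 0 = -5)
(s(G(-7)) + 24212) - 19875 = (-5 + 24212) - 19875 = 24207 - 19875 = 4332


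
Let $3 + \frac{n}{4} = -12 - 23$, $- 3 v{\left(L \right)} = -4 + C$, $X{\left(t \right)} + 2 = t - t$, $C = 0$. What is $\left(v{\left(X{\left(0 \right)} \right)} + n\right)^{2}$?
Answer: $\frac{204304}{9} \approx 22700.0$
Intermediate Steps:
$X{\left(t \right)} = -2$ ($X{\left(t \right)} = -2 + \left(t - t\right) = -2 + 0 = -2$)
$v{\left(L \right)} = \frac{4}{3}$ ($v{\left(L \right)} = - \frac{-4 + 0}{3} = \left(- \frac{1}{3}\right) \left(-4\right) = \frac{4}{3}$)
$n = -152$ ($n = -12 + 4 \left(-12 - 23\right) = -12 + 4 \left(-35\right) = -12 - 140 = -152$)
$\left(v{\left(X{\left(0 \right)} \right)} + n\right)^{2} = \left(\frac{4}{3} - 152\right)^{2} = \left(- \frac{452}{3}\right)^{2} = \frac{204304}{9}$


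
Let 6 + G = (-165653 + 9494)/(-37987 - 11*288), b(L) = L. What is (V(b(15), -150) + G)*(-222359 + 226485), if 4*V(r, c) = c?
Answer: -6742228521/41155 ≈ -1.6383e+5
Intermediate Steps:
V(r, c) = c/4
G = -90771/41155 (G = -6 + (-165653 + 9494)/(-37987 - 11*288) = -6 - 156159/(-37987 - 3168) = -6 - 156159/(-41155) = -6 - 156159*(-1/41155) = -6 + 156159/41155 = -90771/41155 ≈ -2.2056)
(V(b(15), -150) + G)*(-222359 + 226485) = ((¼)*(-150) - 90771/41155)*(-222359 + 226485) = (-75/2 - 90771/41155)*4126 = -3268167/82310*4126 = -6742228521/41155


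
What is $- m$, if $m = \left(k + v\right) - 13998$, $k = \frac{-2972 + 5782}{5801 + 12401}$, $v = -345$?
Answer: $\frac{130534238}{9101} \approx 14343.0$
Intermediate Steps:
$k = \frac{1405}{9101}$ ($k = \frac{2810}{18202} = 2810 \cdot \frac{1}{18202} = \frac{1405}{9101} \approx 0.15438$)
$m = - \frac{130534238}{9101}$ ($m = \left(\frac{1405}{9101} - 345\right) - 13998 = - \frac{3138440}{9101} - 13998 = - \frac{130534238}{9101} \approx -14343.0$)
$- m = \left(-1\right) \left(- \frac{130534238}{9101}\right) = \frac{130534238}{9101}$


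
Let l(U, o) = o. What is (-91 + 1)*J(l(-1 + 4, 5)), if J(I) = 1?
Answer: -90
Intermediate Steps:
(-91 + 1)*J(l(-1 + 4, 5)) = (-91 + 1)*1 = -90*1 = -90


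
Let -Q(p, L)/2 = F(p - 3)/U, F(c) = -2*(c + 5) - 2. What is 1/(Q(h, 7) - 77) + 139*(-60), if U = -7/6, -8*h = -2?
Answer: -5145787/617 ≈ -8340.0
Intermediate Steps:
h = 1/4 (h = -1/8*(-2) = 1/4 ≈ 0.25000)
U = -7/6 (U = -7*1/6 = -7/6 ≈ -1.1667)
F(c) = -12 - 2*c (F(c) = -2*(5 + c) - 2 = (-10 - 2*c) - 2 = -12 - 2*c)
Q(p, L) = -72/7 - 24*p/7 (Q(p, L) = -2*(-12 - 2*(p - 3))/(-7/6) = -2*(-12 - 2*(-3 + p))*(-6)/7 = -2*(-12 + (6 - 2*p))*(-6)/7 = -2*(-6 - 2*p)*(-6)/7 = -2*(36/7 + 12*p/7) = -72/7 - 24*p/7)
1/(Q(h, 7) - 77) + 139*(-60) = 1/((-72/7 - 24/7*1/4) - 77) + 139*(-60) = 1/((-72/7 - 6/7) - 77) - 8340 = 1/(-78/7 - 77) - 8340 = 1/(-617/7) - 8340 = -7/617 - 8340 = -5145787/617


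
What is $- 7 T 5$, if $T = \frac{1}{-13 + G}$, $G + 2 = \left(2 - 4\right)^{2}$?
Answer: $\frac{35}{11} \approx 3.1818$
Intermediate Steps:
$G = 2$ ($G = -2 + \left(2 - 4\right)^{2} = -2 + \left(-2\right)^{2} = -2 + 4 = 2$)
$T = - \frac{1}{11}$ ($T = \frac{1}{-13 + 2} = \frac{1}{-11} = - \frac{1}{11} \approx -0.090909$)
$- 7 T 5 = \left(-7\right) \left(- \frac{1}{11}\right) 5 = \frac{7}{11} \cdot 5 = \frac{35}{11}$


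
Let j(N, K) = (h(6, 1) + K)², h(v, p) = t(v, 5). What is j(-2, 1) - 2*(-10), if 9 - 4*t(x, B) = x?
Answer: 369/16 ≈ 23.063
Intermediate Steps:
t(x, B) = 9/4 - x/4
h(v, p) = 9/4 - v/4
j(N, K) = (¾ + K)² (j(N, K) = ((9/4 - ¼*6) + K)² = ((9/4 - 3/2) + K)² = (¾ + K)²)
j(-2, 1) - 2*(-10) = (3 + 4*1)²/16 - 2*(-10) = (3 + 4)²/16 + 20 = (1/16)*7² + 20 = (1/16)*49 + 20 = 49/16 + 20 = 369/16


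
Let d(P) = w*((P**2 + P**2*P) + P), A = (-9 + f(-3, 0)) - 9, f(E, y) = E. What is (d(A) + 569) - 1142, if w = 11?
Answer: -97824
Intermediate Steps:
A = -21 (A = (-9 - 3) - 9 = -12 - 9 = -21)
d(P) = 11*P + 11*P**2 + 11*P**3 (d(P) = 11*((P**2 + P**2*P) + P) = 11*((P**2 + P**3) + P) = 11*(P + P**2 + P**3) = 11*P + 11*P**2 + 11*P**3)
(d(A) + 569) - 1142 = (11*(-21)*(1 - 21 + (-21)**2) + 569) - 1142 = (11*(-21)*(1 - 21 + 441) + 569) - 1142 = (11*(-21)*421 + 569) - 1142 = (-97251 + 569) - 1142 = -96682 - 1142 = -97824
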